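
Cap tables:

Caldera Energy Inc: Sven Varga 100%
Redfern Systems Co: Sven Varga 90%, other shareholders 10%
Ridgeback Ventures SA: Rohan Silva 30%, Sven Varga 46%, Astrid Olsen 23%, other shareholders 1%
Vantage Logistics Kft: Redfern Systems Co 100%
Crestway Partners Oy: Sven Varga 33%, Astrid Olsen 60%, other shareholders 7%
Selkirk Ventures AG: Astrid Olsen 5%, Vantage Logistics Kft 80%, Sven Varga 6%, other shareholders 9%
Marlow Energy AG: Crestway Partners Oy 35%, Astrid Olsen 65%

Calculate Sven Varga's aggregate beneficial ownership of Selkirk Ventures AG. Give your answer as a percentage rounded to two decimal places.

78.00%

Sven reaches Selkirk along 2 paths.
Via Redfern → Vantage: 90% × 100% × 80% = 72%.
Direct stake: 6% = 6%.
Total: 72% + 6% = 78%.
Rounded: 78.00%.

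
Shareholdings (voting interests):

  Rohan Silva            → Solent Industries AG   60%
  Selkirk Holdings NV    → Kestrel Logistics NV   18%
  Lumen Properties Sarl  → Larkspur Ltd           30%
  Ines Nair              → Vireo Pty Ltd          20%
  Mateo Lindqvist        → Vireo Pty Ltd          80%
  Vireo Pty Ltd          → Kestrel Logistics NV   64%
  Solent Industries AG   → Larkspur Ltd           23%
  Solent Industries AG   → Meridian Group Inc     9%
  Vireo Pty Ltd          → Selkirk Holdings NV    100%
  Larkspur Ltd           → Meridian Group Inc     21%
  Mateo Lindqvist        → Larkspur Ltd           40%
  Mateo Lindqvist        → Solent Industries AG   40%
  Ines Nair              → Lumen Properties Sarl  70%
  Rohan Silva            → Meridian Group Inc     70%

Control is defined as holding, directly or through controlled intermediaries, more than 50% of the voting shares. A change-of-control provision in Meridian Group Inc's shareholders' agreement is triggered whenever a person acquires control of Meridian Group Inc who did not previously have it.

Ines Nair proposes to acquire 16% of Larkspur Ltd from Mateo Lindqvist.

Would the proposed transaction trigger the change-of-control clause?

No

The purchase adds only to Ines's holdings (Mateo's stake shrinks), so Ines is the only person who could newly come to control Meridian.
Ines holds 70% of Lumen, so Ines controls Lumen.
Neither Ines nor any entity Ines controls holds any voting interest in Meridian.
So before the transaction, Ines does not control Meridian.
After the purchase, Ines holds 16% of Larkspur directly, and Mateo's stake falls to 24%.
Ines's side now holds 30% + 16% = 46% of Larkspur, not > 50%, so Ines still does not control Larkspur.
After the transaction, neither Ines nor any entity Ines controls holds a voting interest in Meridian, so Ines still does not control it.
No new person acquires control, so the clause is not triggered.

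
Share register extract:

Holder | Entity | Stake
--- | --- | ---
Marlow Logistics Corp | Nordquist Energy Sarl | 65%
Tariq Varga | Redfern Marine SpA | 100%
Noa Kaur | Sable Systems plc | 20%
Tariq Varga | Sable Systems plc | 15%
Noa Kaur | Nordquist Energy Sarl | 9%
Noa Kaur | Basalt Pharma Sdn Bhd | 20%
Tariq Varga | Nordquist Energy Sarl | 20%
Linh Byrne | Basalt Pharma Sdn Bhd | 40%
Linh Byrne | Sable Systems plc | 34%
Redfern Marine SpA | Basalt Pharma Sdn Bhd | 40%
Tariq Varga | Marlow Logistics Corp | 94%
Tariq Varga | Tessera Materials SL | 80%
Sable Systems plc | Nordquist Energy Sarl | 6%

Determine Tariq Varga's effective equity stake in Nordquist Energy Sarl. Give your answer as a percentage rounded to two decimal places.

82.00%

Tariq reaches Nordquist along 3 paths.
Via Marlow: 94% × 65% = 61.1%.
Direct stake: 20% = 20%.
Via Sable: 15% × 6% = 0.9%.
Total: 61.1% + 20% + 0.9% = 82%.
Rounded: 82.00%.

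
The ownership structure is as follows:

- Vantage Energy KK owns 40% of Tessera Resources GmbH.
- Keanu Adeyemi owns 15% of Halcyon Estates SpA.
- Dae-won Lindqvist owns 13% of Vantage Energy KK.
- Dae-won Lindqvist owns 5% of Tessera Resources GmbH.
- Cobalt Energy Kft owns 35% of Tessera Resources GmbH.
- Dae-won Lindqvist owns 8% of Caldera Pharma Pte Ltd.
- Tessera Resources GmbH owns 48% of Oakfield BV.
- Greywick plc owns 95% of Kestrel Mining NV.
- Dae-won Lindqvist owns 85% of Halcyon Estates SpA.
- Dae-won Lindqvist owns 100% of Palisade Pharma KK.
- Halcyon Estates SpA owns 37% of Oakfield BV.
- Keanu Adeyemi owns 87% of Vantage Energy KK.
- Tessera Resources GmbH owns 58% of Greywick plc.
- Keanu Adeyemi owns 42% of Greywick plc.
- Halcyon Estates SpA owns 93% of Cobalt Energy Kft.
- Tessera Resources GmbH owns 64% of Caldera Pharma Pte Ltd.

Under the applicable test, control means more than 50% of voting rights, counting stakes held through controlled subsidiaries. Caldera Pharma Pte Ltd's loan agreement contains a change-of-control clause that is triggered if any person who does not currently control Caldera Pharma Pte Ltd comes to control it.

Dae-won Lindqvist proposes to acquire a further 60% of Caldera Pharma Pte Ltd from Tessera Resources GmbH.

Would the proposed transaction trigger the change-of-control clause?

The purchase adds only to Dae-won's holdings (Tessera's stake shrinks), so Dae-won is the only person who could newly come to control Caldera.
Dae-won holds 85% of Halcyon, so Dae-won controls Halcyon.
Halcyon holds 93% of Cobalt, so Dae-won controls Cobalt.
Dae-won holds 100% of Palisade, so Dae-won controls Palisade.
In Caldera, Dae-won's side holds only 8%, not > 50%.
So before the transaction, Dae-won does not control Caldera.
After the purchase, Dae-won's direct stake in Caldera rises to 8% + 60% = 68%, and Tessera's stake falls to 4%.
Dae-won holds 68% of Caldera, so Dae-won controls Caldera.
Dae-won did not control Caldera before and does after, so the clause is triggered.

Yes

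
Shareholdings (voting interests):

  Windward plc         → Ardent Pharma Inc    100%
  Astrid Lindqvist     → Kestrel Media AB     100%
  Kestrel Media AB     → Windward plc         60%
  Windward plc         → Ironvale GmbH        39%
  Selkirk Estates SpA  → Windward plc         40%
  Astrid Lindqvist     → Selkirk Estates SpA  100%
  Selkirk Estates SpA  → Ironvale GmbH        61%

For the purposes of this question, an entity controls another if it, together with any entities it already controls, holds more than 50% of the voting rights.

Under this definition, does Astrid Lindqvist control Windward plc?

Yes

Astrid holds 100% of Selkirk, so Astrid controls Selkirk.
Astrid holds 100% of Kestrel, so Astrid controls Kestrel.
Selkirk and Kestrel together hold 40% + 60% = 100% of Windward, so Astrid controls Windward.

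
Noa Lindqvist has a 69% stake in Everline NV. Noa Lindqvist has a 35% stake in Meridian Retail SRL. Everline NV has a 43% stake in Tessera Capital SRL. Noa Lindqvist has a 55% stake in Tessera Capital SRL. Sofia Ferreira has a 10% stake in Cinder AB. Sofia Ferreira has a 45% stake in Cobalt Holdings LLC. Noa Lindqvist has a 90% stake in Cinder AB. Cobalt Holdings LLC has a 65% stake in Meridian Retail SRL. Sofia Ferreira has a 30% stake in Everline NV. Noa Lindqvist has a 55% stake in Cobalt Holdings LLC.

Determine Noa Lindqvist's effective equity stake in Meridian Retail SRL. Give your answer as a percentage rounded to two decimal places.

70.75%

Noa reaches Meridian along 2 paths.
Via Cobalt: 55% × 65% = 35.75%.
Direct stake: 35% = 35%.
Total: 35.75% + 35% = 70.75%.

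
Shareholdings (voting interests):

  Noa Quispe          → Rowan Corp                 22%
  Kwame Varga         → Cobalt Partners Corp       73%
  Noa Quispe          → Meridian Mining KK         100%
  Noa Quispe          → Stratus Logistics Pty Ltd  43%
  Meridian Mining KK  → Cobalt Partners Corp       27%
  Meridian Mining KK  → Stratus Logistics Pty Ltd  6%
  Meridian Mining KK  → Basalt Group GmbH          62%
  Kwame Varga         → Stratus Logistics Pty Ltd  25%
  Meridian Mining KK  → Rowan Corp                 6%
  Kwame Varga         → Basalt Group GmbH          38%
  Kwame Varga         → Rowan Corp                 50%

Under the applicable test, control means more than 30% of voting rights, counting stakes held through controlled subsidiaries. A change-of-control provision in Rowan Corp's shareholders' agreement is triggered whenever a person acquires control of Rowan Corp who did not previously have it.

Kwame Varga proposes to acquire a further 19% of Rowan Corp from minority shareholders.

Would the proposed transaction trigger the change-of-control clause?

The purchase changes only Kwame's holdings, so Kwame is the only person who could newly come to control Rowan.
Kwame holds 50% of Rowan, so Kwame controls Rowan.
So Kwame already controls Rowan before the transaction.
After the purchase, Kwame's direct stake in Rowan rises to 50% + 19% = 69%.
Kwame controlled Rowan already, so this is not a new person acquiring control; every other person's position is unchanged or reduced.
No new person acquires control, so the clause is not triggered.

No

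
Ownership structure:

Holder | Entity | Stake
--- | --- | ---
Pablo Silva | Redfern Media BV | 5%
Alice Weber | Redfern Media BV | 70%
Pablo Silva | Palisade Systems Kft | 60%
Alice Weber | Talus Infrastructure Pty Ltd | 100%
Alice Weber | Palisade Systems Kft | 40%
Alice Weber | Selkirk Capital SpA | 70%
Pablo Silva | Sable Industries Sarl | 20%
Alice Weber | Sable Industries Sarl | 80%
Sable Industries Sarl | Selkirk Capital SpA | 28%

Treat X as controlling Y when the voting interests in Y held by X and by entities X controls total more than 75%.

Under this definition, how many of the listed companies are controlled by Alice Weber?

3

Alice holds 80% of Sable, so Alice controls Sable.
Alice holds 100% of Talus, so Alice controls Talus.
Alice and Sable together hold 70% + 28% = 98% of Selkirk, so Alice controls Selkirk.
No other company's threshold is met.
Alice controls 3 companies.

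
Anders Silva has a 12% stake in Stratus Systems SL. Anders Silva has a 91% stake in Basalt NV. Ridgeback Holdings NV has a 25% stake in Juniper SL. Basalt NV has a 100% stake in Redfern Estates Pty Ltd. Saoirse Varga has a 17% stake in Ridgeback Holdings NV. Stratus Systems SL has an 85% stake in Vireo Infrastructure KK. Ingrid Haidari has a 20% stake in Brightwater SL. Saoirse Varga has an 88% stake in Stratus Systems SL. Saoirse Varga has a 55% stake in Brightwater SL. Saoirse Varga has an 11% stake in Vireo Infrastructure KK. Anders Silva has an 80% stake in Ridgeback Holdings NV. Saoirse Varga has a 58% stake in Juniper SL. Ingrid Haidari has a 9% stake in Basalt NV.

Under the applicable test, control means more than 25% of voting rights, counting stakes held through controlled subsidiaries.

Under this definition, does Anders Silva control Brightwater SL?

No

Anders holds 80% of Ridgeback, so Anders controls Ridgeback.
Anders holds 91% of Basalt, so Anders controls Basalt.
Basalt holds 100% of Redfern, so Anders controls Redfern.
Neither Anders nor any entity Anders controls holds any voting interest in Brightwater.
So Anders does not control Brightwater.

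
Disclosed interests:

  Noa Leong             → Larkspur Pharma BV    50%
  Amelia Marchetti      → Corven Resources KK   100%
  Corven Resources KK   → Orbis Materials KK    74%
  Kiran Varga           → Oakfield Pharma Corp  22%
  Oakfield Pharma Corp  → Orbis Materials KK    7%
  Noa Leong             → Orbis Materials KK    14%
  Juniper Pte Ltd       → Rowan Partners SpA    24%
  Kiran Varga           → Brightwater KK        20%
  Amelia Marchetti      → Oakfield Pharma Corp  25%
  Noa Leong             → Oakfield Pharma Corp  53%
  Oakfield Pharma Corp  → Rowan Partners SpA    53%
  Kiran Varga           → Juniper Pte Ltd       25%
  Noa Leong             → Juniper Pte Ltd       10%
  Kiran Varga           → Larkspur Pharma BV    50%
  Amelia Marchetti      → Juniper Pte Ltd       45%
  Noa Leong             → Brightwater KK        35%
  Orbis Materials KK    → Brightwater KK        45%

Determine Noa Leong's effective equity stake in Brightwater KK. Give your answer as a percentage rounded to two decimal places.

42.97%

Noa reaches Brightwater along 3 paths.
Direct stake: 35% = 35%.
Via Orbis: 14% × 45% = 6.3%.
Via Oakfield → Orbis: 53% × 7% × 45% = 1.6695%.
Total: 35% + 6.3% + 1.6695% = 42.9695%.
Rounded: 42.97%.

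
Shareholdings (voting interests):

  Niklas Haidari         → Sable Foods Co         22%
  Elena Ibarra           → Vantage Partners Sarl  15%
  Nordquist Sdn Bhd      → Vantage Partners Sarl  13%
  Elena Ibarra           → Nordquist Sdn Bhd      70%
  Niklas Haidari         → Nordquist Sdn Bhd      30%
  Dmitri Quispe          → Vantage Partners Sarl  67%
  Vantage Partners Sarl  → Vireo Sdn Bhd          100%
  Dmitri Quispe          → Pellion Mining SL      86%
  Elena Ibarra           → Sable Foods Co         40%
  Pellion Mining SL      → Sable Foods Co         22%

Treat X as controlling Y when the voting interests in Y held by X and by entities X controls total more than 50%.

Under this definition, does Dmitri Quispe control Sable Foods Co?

No

Dmitri holds 67% of Vantage, so Dmitri controls Vantage.
Dmitri holds 86% of Pellion, so Dmitri controls Pellion.
Vantage holds 100% of Vireo, so Dmitri controls Vireo.
In Sable, Dmitri's side holds only 22%, not > 50%.
So Dmitri does not control Sable.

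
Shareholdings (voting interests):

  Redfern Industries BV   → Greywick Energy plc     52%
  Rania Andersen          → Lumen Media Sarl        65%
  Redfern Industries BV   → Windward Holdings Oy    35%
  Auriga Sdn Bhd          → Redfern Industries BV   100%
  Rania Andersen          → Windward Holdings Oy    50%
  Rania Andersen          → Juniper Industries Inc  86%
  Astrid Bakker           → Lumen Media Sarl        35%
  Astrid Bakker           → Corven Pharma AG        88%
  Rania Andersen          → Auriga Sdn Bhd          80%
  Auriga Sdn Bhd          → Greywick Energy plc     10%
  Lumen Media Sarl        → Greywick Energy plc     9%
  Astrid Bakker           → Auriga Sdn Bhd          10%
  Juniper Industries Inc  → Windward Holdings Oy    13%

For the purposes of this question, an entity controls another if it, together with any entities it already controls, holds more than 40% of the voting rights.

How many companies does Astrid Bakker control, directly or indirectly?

Astrid holds 88% of Corven, so Astrid controls Corven.
No other company's threshold is met.
Astrid controls 1 company.

1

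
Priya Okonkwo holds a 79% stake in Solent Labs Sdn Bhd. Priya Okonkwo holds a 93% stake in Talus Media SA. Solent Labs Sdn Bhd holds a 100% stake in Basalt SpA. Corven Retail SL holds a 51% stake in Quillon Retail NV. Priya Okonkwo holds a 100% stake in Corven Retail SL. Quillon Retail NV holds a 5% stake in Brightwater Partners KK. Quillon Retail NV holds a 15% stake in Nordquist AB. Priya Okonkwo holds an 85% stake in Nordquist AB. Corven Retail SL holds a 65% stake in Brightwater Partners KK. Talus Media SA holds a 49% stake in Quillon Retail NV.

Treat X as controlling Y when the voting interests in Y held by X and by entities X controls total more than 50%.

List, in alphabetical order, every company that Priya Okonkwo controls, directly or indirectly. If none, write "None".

Basalt SpA, Brightwater Partners KK, Corven Retail SL, Nordquist AB, Quillon Retail NV, Solent Labs Sdn Bhd, Talus Media SA

Priya holds 100% of Corven, so Priya controls Corven.
Priya holds 79% of Solent, so Priya controls Solent.
Priya holds 93% of Talus, so Priya controls Talus.
Corven and Talus together hold 51% + 49% = 100% of Quillon, so Priya controls Quillon.
Solent holds 100% of Basalt, so Priya controls Basalt.
Quillon and Corven together hold 5% + 65% = 70% of Brightwater, so Priya controls Brightwater.
Priya and Quillon together hold 85% + 15% = 100% of Nordquist, so Priya controls Nordquist.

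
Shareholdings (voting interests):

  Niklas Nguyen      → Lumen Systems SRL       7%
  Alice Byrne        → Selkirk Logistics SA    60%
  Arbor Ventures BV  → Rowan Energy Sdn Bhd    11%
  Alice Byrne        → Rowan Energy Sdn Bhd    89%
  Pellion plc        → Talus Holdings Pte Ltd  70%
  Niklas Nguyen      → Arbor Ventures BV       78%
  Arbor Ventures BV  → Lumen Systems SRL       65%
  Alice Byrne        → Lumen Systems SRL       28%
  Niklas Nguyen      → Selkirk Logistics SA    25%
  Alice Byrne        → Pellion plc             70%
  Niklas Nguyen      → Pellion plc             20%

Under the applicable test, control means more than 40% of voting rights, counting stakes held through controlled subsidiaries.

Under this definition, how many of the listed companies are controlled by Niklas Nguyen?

Niklas holds 78% of Arbor, so Niklas controls Arbor.
Arbor and Niklas together hold 65% + 7% = 72% of Lumen, so Niklas controls Lumen.
No other company's threshold is met.
Niklas controls 2 companies.

2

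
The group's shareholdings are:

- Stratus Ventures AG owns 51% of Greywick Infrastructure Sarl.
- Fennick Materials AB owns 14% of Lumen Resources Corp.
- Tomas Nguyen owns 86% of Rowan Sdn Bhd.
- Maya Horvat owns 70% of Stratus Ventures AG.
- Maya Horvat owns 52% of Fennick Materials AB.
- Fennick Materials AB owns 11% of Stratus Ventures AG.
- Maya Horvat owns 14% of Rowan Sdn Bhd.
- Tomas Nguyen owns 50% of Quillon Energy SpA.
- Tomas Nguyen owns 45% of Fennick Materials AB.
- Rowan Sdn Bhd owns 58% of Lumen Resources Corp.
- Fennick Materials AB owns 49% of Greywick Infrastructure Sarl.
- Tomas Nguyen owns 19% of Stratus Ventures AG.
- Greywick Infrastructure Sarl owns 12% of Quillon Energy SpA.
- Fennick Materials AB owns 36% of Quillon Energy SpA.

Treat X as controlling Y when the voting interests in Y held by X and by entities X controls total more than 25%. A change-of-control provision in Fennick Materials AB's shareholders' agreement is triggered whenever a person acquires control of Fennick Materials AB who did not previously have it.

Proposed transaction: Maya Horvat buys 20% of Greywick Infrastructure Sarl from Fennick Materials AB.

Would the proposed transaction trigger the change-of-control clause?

No

The purchase adds only to Maya's holdings (Fennick's stake shrinks), so Maya is the only person who could newly come to control Fennick.
Maya holds 52% of Fennick, so Maya controls Fennick.
So Maya already controls Fennick before the transaction.
After the purchase, Maya holds 20% of Greywick directly, and Fennick's stake falls to 29%.
Maya controlled Fennick already, so this is not a new person acquiring control; every other person's position is unchanged or reduced.
No new person acquires control, so the clause is not triggered.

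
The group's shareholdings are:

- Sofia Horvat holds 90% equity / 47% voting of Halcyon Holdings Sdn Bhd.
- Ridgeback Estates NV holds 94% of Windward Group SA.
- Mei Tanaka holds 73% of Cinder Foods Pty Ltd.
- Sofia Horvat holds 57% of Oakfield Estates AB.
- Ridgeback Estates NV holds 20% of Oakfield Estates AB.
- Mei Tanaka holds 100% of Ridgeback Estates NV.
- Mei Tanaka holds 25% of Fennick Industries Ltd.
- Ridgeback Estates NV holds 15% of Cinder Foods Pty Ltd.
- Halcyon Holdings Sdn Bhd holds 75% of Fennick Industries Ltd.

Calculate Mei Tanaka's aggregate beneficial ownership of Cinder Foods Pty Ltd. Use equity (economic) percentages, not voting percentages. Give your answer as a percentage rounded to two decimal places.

88.00%

Mei reaches Cinder along 2 paths.
Direct stake: 73% = 73%.
Via Ridgeback: 100% × 15% = 15%.
Total: 73% + 15% = 88%.
Rounded: 88.00%.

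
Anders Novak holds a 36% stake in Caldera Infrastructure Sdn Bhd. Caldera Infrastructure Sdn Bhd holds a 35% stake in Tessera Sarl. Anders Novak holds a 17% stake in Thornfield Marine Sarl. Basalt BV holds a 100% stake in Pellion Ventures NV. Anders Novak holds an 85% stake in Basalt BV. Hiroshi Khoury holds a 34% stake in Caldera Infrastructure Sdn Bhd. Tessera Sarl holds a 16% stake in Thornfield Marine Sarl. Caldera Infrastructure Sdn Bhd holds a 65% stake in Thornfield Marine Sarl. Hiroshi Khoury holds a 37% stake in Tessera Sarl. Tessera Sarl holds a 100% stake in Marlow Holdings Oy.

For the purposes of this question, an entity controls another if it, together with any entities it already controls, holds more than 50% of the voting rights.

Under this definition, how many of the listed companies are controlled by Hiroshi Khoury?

0

Hiroshi's largest direct stake is 37% in Tessera, which does not meet the threshold.
Hiroshi controls 0 companies.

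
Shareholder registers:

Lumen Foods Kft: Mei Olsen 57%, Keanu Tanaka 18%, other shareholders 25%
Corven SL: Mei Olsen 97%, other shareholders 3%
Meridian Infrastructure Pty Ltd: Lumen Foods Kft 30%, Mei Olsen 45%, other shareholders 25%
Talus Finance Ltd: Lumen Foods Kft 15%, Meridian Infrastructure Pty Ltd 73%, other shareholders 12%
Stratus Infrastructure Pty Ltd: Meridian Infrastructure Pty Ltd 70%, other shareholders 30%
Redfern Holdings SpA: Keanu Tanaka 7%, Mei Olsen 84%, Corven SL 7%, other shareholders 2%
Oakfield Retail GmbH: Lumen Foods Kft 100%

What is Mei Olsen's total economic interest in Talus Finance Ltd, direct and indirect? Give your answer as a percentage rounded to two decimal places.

53.88%

Mei reaches Talus along 3 paths.
Via Lumen: 57% × 15% = 8.55%.
Via Lumen → Meridian: 57% × 30% × 73% = 12.483%.
Via Meridian: 45% × 73% = 32.85%.
Total: 8.55% + 12.483% + 32.85% = 53.883%.
Rounded: 53.88%.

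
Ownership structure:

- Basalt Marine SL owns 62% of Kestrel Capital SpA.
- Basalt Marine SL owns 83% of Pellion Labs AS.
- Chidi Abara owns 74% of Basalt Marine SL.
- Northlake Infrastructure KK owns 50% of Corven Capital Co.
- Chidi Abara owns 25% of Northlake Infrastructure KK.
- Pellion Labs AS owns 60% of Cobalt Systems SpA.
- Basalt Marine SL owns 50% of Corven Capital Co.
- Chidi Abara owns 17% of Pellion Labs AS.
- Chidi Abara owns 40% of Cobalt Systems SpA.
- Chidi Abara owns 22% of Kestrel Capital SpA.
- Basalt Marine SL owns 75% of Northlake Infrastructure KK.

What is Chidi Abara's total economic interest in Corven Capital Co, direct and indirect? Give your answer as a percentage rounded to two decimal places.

77.25%

Chidi reaches Corven along 3 paths.
Via Northlake: 25% × 50% = 12.5%.
Via Basalt → Northlake: 74% × 75% × 50% = 27.75%.
Via Basalt: 74% × 50% = 37%.
Total: 12.5% + 27.75% + 37% = 77.25%.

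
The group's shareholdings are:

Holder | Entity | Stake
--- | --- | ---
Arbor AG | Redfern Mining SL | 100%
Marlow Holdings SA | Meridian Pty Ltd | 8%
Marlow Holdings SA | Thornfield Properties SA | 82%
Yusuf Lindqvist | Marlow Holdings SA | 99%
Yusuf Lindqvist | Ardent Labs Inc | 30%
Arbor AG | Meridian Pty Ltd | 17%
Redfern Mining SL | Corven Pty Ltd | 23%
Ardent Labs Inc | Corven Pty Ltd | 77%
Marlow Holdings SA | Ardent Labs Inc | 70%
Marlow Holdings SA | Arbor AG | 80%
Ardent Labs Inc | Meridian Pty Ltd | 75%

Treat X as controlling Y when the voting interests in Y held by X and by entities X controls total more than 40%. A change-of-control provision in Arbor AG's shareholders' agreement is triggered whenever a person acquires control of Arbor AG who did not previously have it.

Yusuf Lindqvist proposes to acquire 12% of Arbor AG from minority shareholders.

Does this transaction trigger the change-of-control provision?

No

The purchase changes only Yusuf's holdings, so Yusuf is the only person who could newly come to control Arbor.
Yusuf holds 99% of Marlow, so Yusuf controls Marlow.
Marlow holds 80% of Arbor, so Yusuf controls Arbor.
So Yusuf already controls Arbor before the transaction.
After the purchase, Yusuf holds 12% of Arbor directly.
Yusuf controlled Arbor already, so this is not a new person acquiring control; every other person's position is unchanged or reduced.
No new person acquires control, so the clause is not triggered.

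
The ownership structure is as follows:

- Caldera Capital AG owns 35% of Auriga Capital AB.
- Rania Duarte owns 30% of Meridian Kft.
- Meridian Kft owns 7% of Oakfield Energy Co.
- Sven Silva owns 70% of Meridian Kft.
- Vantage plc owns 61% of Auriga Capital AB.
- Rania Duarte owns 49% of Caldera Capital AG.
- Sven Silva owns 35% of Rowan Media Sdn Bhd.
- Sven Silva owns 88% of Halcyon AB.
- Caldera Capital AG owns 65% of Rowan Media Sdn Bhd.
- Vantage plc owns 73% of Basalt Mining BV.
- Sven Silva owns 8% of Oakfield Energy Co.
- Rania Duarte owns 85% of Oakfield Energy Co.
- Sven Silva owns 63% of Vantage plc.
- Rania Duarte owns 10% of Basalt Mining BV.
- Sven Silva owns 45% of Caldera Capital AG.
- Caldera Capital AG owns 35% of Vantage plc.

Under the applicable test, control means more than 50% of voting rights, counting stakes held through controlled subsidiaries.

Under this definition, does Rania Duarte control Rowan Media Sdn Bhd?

No

Rania holds 85% of Oakfield, so Rania controls Oakfield.
Neither Rania nor any entity Rania controls holds any voting interest in Rowan.
So Rania does not control Rowan.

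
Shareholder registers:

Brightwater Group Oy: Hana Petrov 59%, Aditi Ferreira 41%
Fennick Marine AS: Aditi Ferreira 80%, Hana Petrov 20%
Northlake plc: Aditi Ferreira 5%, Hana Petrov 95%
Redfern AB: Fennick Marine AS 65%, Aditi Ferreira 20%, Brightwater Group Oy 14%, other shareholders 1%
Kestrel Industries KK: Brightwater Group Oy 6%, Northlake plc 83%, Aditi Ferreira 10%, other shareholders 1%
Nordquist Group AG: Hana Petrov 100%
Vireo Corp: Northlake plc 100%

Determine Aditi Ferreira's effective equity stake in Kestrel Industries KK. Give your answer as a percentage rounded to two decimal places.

Aditi reaches Kestrel along 3 paths.
Via Brightwater: 41% × 6% = 2.46%.
Via Northlake: 5% × 83% = 4.15%.
Direct stake: 10% = 10%.
Total: 2.46% + 4.15% + 10% = 16.61%.

16.61%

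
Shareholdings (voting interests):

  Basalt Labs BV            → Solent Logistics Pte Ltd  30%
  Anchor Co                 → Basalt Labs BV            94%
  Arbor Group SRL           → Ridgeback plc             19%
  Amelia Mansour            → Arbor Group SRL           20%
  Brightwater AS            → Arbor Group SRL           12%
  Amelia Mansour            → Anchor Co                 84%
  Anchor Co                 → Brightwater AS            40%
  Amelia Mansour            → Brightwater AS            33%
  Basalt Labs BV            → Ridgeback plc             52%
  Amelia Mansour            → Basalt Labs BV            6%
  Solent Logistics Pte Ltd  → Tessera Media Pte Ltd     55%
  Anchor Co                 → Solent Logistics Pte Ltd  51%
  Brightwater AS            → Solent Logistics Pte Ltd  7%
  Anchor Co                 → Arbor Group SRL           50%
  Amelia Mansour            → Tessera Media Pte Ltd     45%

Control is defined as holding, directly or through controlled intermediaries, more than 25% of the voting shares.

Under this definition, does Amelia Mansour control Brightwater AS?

Yes

Amelia holds 84% of Anchor, so Amelia controls Anchor.
Anchor and Amelia together hold 40% + 33% = 73% of Brightwater, so Amelia controls Brightwater.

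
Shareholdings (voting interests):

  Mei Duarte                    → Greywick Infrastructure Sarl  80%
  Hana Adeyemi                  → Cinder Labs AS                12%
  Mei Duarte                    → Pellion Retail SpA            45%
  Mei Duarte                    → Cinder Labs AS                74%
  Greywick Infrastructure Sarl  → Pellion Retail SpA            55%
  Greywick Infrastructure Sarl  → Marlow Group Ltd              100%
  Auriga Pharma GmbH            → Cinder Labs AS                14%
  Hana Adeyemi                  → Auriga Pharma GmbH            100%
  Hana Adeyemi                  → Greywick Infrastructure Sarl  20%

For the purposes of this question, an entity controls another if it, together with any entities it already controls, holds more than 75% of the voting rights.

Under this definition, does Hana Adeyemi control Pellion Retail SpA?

No

Hana holds 100% of Auriga, so Hana controls Auriga.
Neither Hana nor any entity Hana controls holds any voting interest in Pellion.
So Hana does not control Pellion.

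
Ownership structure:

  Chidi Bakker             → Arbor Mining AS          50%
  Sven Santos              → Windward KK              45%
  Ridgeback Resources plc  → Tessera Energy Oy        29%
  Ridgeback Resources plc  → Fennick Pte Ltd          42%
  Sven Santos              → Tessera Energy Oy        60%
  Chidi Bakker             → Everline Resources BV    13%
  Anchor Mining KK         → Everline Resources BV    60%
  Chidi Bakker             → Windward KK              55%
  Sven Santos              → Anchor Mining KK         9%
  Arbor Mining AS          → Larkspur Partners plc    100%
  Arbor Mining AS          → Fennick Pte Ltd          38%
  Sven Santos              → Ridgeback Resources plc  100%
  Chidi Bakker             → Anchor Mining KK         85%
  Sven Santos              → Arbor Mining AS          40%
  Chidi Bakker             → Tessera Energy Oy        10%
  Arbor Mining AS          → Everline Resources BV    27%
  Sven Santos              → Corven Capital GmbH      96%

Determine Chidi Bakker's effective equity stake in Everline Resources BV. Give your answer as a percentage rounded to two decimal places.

Chidi reaches Everline along 3 paths.
Via Anchor: 85% × 60% = 51%.
Via Arbor: 50% × 27% = 13.5%.
Direct stake: 13% = 13%.
Total: 51% + 13.5% + 13% = 77.5%.
Rounded: 77.50%.

77.50%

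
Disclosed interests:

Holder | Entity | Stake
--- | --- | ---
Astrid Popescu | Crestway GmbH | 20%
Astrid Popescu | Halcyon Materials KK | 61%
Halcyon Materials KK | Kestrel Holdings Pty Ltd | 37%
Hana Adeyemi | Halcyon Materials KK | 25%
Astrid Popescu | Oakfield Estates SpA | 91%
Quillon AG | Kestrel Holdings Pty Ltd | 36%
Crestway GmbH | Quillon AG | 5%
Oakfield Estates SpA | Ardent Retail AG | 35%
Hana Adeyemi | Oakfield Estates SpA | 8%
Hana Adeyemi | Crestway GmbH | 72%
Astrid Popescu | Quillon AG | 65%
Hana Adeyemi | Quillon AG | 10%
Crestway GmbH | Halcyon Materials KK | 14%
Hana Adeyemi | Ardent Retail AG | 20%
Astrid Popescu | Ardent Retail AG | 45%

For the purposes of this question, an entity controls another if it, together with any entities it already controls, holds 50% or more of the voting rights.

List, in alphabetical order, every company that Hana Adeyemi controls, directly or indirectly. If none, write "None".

Hana holds 72% of Crestway, so Hana controls Crestway.
No other company's threshold is met.

Crestway GmbH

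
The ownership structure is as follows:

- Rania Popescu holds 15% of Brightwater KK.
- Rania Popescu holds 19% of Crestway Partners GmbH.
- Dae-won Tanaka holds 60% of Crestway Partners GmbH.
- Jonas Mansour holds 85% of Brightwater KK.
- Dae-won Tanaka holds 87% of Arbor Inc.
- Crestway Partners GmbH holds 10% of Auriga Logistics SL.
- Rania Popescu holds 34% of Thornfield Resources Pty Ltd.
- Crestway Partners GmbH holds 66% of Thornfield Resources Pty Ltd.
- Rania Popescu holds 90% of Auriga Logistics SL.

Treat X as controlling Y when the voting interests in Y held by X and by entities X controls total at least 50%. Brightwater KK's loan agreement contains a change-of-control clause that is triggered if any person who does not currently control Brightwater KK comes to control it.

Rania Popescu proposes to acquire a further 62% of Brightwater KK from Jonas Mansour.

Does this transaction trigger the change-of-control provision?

Yes

The purchase adds only to Rania's holdings (Jonas's stake shrinks), so Rania is the only person who could newly come to control Brightwater.
Rania holds 90% of Auriga, so Rania controls Auriga.
In Brightwater, Rania's side holds only 15%, not ≥ 50%.
So before the transaction, Rania does not control Brightwater.
After the purchase, Rania's direct stake in Brightwater rises to 15% + 62% = 77%, and Jonas's stake falls to 23%.
Rania holds 77% of Brightwater, so Rania controls Brightwater.
Rania did not control Brightwater before and does after, so the clause is triggered.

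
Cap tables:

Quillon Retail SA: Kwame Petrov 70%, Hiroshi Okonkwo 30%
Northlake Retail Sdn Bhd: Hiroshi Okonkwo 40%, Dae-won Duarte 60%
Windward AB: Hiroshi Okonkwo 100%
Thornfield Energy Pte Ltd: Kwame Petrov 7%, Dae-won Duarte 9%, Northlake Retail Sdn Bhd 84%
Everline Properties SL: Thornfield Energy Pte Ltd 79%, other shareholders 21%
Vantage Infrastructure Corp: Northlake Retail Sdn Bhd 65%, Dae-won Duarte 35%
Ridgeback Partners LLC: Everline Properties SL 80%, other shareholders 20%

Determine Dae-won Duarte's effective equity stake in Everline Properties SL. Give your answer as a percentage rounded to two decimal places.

Dae-won reaches Everline along 2 paths.
Via Thornfield: 9% × 79% = 7.11%.
Via Northlake → Thornfield: 60% × 84% × 79% = 39.816%.
Total: 7.11% + 39.816% = 46.926%.
Rounded: 46.93%.

46.93%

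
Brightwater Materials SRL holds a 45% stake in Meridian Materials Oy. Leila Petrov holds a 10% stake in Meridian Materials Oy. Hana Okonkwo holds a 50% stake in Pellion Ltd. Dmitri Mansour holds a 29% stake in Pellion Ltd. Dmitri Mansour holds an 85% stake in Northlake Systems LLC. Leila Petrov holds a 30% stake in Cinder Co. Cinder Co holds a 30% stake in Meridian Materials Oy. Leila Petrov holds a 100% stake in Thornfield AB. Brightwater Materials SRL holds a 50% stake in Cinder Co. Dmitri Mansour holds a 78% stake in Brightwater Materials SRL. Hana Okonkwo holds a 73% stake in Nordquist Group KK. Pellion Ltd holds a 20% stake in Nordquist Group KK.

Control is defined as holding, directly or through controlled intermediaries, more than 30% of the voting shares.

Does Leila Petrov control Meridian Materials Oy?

No

Leila holds 100% of Thornfield, so Leila controls Thornfield.
In Meridian, Leila's side holds only 10%, not > 30%.
So Leila does not control Meridian.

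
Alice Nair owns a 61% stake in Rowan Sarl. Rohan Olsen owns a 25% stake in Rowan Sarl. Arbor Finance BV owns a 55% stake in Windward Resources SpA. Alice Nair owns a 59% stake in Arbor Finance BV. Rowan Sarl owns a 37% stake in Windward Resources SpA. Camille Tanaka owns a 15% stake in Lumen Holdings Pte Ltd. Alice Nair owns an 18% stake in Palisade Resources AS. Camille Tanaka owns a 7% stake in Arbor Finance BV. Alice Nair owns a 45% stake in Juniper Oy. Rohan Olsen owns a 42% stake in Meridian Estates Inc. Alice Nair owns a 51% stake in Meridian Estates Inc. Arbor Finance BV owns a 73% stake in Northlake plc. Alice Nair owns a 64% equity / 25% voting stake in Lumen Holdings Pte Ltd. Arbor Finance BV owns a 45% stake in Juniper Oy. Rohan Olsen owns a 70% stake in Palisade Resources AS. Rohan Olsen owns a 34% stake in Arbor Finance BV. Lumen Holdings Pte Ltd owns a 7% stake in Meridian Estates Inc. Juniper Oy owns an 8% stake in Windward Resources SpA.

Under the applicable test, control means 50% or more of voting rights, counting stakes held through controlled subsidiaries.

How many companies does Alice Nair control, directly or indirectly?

6

Alice holds 59% of Arbor, so Alice controls Arbor.
Alice and Arbor together hold 45% + 45% = 90% of Juniper, so Alice controls Juniper.
Alice holds 61% of Rowan, so Alice controls Rowan.
Arbor and Rowan and Juniper together hold 55% + 37% + 8% = 100% of Windward, so Alice controls Windward.
Alice holds 51% of Meridian, so Alice controls Meridian.
Arbor holds 73% of Northlake, so Alice controls Northlake.
No other company's threshold is met.
Alice controls 6 companies.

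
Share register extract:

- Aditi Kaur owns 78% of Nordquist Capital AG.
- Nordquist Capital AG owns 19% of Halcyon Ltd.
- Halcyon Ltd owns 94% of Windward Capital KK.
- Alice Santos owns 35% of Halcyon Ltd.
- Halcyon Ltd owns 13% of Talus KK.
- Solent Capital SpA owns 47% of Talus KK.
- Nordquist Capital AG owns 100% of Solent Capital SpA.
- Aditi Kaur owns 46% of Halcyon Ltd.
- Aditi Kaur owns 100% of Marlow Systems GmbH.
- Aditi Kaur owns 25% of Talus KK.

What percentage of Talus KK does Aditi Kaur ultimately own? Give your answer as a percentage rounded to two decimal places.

69.57%

Aditi reaches Talus along 4 paths.
Direct stake: 25% = 25%.
Via Nordquist → Solent: 78% × 100% × 47% = 36.66%.
Via Nordquist → Halcyon: 78% × 19% × 13% = 1.9266%.
Via Halcyon: 46% × 13% = 5.98%.
Total: 25% + 36.66% + 1.9266% + 5.98% = 69.5666%.
Rounded: 69.57%.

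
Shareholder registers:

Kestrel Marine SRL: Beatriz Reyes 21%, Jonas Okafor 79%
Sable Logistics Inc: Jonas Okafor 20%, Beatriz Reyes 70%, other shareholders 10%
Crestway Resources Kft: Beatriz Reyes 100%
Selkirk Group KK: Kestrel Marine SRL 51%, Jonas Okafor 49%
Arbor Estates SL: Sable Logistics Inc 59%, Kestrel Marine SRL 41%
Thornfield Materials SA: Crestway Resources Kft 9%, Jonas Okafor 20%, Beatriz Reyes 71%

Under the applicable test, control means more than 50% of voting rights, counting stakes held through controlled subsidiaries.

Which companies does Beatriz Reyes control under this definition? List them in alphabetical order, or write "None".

Beatriz holds 70% of Sable, so Beatriz controls Sable.
Beatriz holds 100% of Crestway, so Beatriz controls Crestway.
Sable holds 59% of Arbor, so Beatriz controls Arbor.
Crestway and Beatriz together hold 9% + 71% = 80% of Thornfield, so Beatriz controls Thornfield.
No other company's threshold is met.

Arbor Estates SL, Crestway Resources Kft, Sable Logistics Inc, Thornfield Materials SA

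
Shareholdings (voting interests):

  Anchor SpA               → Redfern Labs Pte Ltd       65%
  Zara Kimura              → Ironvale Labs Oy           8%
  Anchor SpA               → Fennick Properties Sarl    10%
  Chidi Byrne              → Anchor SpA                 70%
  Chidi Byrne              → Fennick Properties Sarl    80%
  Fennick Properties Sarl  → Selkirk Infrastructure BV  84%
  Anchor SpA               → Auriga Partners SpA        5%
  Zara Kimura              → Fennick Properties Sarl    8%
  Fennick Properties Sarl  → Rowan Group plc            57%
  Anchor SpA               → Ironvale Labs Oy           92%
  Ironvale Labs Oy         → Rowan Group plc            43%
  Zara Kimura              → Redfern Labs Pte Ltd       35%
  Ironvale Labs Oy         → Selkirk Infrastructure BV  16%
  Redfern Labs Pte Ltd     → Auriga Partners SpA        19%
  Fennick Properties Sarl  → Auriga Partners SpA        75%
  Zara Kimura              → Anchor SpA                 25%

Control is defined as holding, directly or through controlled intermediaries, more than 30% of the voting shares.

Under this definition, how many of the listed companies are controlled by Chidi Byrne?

Chidi holds 70% of Anchor, so Chidi controls Anchor.
Anchor holds 65% of Redfern, so Chidi controls Redfern.
Anchor holds 92% of Ironvale, so Chidi controls Ironvale.
Anchor and Chidi together hold 10% + 80% = 90% of Fennick, so Chidi controls Fennick.
Ironvale and Fennick together hold 16% + 84% = 100% of Selkirk, so Chidi controls Selkirk.
Redfern and Fennick and Anchor together hold 19% + 75% + 5% = 99% of Auriga, so Chidi controls Auriga.
Ironvale and Fennick together hold 43% + 57% = 100% of Rowan, so Chidi controls Rowan.
Chidi controls 7 companies.

7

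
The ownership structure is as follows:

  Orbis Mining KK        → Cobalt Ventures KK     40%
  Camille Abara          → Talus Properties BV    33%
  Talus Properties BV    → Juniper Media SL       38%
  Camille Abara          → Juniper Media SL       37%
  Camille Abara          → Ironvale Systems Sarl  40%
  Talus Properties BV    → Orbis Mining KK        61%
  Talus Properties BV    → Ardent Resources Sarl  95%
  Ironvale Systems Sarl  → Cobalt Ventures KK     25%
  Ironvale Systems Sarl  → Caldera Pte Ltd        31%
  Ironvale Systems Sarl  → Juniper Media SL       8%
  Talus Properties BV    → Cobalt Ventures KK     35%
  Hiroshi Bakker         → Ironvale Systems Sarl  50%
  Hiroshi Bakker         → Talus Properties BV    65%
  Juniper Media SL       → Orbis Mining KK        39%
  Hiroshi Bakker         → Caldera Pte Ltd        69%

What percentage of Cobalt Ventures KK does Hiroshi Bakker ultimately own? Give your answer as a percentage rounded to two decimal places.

Hiroshi reaches Cobalt along 5 paths.
Via Ironvale: 50% × 25% = 12.5%.
Via Talus: 65% × 35% = 22.75%.
Via Talus → Juniper → Orbis: 65% × 38% × 39% × 40% = 3.8532%.
Via Ironvale → Juniper → Orbis: 50% × 8% × 39% × 40% = 0.624%.
Via Talus → Orbis: 65% × 61% × 40% = 15.86%.
Total: 12.5% + 22.75% + 3.8532% + 0.624% + 15.86% = 55.5872%.
Rounded: 55.59%.

55.59%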